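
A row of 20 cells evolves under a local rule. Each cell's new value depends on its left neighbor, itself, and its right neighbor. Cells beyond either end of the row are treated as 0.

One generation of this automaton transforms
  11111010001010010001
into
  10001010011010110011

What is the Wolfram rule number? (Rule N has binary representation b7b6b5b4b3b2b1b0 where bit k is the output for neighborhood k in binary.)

position 1: 111 → 0  (bit 7 = 0)
position 4: 110 → 1  (bit 6 = 1)
position 5: 101 → 0  (bit 5 = 0)
position 7: 100 → 0  (bit 4 = 0)
position 0: 011 → 1  (bit 3 = 1)
position 6: 010 → 1  (bit 2 = 1)
position 9: 001 → 1  (bit 1 = 1)
position 8: 000 → 0  (bit 0 = 0)
bits b7..b0 = 01001110 = 78

78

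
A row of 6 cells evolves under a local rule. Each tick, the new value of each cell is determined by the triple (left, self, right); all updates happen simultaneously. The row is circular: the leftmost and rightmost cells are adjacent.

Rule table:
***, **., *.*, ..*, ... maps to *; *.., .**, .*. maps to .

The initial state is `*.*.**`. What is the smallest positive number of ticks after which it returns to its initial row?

**.*.*
***.*.
.***.*
*.***.
.*.***
*.*.**

6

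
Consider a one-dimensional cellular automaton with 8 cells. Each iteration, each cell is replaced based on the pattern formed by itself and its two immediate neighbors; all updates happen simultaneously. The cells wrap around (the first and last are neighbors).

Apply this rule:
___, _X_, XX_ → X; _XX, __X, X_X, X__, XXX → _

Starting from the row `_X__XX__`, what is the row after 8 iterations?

_X_X_X_X

iteration 1: _X___X_X
iteration 2: _X_X_X_X
iteration 3: _X_X_X_X  (fixed point — unchanged through iteration 8)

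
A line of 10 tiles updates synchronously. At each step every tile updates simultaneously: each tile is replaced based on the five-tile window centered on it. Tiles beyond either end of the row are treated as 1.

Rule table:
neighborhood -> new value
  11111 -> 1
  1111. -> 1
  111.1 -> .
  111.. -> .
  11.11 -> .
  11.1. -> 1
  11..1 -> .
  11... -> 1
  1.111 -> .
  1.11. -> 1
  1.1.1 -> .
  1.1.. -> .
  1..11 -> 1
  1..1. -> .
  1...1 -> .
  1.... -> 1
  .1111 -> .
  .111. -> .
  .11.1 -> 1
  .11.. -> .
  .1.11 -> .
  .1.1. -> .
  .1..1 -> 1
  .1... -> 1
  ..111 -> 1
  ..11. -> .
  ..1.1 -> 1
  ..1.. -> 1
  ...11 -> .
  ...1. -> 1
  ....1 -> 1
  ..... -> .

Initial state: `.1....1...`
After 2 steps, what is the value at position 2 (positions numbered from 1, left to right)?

step 1: 1.111111..
step 2: ....111..1
position 2 holds .

.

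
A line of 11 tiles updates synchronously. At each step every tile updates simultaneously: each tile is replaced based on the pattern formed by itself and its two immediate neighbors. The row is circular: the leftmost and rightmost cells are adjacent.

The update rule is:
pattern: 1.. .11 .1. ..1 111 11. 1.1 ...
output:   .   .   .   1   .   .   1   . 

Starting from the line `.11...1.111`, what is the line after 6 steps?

1.1...1....

1....1.1...
....1.1...1
...1.1...1.
..1.1...1..
.1.1...1...
1.1...1....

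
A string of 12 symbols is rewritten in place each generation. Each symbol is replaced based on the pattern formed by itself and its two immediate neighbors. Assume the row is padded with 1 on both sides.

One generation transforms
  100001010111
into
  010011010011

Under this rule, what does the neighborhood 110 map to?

At position 0 the neighborhood is 110; the next row has 0 there.

0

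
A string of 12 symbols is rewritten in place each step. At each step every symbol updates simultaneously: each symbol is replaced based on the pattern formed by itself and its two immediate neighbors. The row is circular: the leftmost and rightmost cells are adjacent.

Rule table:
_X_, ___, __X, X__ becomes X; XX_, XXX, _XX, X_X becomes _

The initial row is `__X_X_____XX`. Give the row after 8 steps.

step 1: XXX_XXXXXX__
step 2: __________XX
step 3: XXXXXXXXXX__
step 4: __________XX  (repeats step 2; period 2)
step 8: __________XX

__________XX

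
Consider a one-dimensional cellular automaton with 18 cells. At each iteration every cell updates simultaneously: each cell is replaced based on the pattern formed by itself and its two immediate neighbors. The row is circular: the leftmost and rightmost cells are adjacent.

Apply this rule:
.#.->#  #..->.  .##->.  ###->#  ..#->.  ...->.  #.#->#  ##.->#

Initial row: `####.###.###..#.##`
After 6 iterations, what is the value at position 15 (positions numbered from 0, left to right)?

#####.###.##..##.#
######.###.#...##.
.######.####....##
#.######.###.....#
##.######.##......
.##.######.#......
position 15 holds .

.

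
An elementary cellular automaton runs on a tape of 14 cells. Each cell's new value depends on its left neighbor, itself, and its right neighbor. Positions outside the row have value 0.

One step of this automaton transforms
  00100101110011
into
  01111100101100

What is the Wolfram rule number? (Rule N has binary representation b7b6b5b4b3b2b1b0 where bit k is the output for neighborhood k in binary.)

150

position 8: 111 → 1  (bit 7 = 1)
position 9: 110 → 0  (bit 6 = 0)
position 6: 101 → 0  (bit 5 = 0)
position 3: 100 → 1  (bit 4 = 1)
position 7: 011 → 0  (bit 3 = 0)
position 2: 010 → 1  (bit 2 = 1)
position 1: 001 → 1  (bit 1 = 1)
position 0: 000 → 0  (bit 0 = 0)
bits b7..b0 = 10010110 = 150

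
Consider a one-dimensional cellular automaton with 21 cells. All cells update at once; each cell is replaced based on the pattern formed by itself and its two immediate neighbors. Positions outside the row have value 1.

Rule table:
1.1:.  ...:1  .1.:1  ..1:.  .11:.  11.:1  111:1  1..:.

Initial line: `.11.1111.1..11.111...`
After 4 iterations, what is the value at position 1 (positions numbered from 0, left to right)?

..1..111.1...1..11.1.
..1...11.1.1.1...1.1.
..1.1..1.1.1.1.1.1.1.
..1.1..1.1.1.1.1.1.1.
position 1 holds .

.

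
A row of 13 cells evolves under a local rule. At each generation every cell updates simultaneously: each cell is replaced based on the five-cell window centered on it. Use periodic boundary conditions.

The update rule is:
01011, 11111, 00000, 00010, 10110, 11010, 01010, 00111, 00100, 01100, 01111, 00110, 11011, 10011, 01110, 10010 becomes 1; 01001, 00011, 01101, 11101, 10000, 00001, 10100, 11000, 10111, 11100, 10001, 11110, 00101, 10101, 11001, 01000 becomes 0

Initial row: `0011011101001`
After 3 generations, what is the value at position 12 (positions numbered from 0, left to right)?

0110101010011
1101010100110
1010101001101
position 12 holds 1

1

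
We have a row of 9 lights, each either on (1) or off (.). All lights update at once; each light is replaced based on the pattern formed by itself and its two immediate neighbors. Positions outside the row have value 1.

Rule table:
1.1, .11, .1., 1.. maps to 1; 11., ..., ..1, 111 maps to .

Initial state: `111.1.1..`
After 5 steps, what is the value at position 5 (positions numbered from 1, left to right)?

1

...11111.
1..1....1
.1.11...1
1111.1..1
....111.1
position 5 holds 1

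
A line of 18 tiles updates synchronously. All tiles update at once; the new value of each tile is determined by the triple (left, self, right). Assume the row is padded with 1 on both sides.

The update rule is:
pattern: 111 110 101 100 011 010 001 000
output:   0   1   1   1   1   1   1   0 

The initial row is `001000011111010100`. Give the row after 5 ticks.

111100110001111111
000111111011000000
101100001111100001
111110011000110011
000011111101111110

000011111101111110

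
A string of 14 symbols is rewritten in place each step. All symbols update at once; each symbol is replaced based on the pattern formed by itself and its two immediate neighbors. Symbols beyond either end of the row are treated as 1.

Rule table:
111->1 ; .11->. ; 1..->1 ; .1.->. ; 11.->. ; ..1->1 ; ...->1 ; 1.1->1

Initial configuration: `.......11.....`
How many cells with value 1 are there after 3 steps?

step 1: 1111111..11111
step 2: 111111.11.1111
step 3: 11111.1..1.111
count of 1: 10

10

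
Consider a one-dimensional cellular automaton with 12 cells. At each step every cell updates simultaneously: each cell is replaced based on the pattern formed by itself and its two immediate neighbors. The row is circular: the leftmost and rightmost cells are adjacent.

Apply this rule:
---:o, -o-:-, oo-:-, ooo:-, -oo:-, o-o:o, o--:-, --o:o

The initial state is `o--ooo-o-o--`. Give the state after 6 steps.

--o---o-o--o
-o--oo-o--o-
o--o--o--o--
--o--o--o--o
-o--o--o--o-
o--o--o--o--

o--o--o--o--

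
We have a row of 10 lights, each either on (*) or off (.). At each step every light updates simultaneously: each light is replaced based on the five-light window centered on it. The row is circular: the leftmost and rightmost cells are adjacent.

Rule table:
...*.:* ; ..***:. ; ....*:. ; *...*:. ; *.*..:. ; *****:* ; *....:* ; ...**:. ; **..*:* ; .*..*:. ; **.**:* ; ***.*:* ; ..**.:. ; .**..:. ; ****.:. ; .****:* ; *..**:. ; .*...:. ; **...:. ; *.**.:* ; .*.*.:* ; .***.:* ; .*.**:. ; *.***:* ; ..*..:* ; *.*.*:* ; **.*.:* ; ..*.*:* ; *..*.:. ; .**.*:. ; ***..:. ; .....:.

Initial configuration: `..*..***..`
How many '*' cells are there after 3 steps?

3

step 1: .**...*..*
step 2: .*...**..*
step 3: *......*.*
count of *: 3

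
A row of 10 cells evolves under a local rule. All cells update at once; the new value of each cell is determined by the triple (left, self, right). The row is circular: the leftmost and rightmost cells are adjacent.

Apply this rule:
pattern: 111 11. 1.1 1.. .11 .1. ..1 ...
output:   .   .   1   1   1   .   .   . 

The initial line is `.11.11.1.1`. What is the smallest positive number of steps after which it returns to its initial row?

10

step 1: 11.11.1.1.
step 2: 1.11.1.1.1
step 3: .11.1.1.11
step 4: 11.1.1.11.
step 5: 1.1.1.11.1
step 6: .1.1.11.11
step 7: 1.1.11.11.
step 8: .1.11.11.1
step 9: 1.11.11.1.
step 10: .11.11.1.1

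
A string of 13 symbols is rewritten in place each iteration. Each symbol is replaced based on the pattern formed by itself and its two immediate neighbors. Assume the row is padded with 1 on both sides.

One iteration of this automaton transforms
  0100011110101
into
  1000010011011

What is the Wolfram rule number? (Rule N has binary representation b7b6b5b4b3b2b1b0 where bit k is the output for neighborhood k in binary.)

104

position 6: 111 → 0  (bit 7 = 0)
position 8: 110 → 1  (bit 6 = 1)
position 0: 101 → 1  (bit 5 = 1)
position 2: 100 → 0  (bit 4 = 0)
position 5: 011 → 1  (bit 3 = 1)
position 1: 010 → 0  (bit 2 = 0)
position 4: 001 → 0  (bit 1 = 0)
position 3: 000 → 0  (bit 0 = 0)
bits b7..b0 = 01101000 = 104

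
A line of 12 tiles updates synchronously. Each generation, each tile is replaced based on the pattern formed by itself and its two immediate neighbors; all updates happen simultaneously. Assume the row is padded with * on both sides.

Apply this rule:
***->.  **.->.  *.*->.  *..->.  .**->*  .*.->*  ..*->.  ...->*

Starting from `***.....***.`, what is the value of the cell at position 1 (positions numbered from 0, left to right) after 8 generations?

generation 1: ....***.*...
generation 2: .**.*...*.*.
generation 3: .*..*.*.*.*.
generation 4: .*..*.*.*.*.  (fixed point — unchanged through generation 8)
position 1 holds *

*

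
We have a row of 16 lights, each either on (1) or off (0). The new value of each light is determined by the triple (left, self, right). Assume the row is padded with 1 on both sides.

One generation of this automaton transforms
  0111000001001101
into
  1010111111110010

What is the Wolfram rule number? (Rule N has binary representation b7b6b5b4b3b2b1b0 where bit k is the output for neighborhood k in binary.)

183

position 2: 111 → 1  (bit 7 = 1)
position 3: 110 → 0  (bit 6 = 0)
position 0: 101 → 1  (bit 5 = 1)
position 4: 100 → 1  (bit 4 = 1)
position 1: 011 → 0  (bit 3 = 0)
position 9: 010 → 1  (bit 2 = 1)
position 8: 001 → 1  (bit 1 = 1)
position 5: 000 → 1  (bit 0 = 1)
bits b7..b0 = 10110111 = 183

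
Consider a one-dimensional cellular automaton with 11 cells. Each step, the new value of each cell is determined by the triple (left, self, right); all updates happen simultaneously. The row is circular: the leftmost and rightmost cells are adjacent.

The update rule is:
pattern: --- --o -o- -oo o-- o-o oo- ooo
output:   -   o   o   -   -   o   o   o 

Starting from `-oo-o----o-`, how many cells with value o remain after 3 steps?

8

o-ooo---oo-
oo-oo--o-oo
ooo-o-ooo-o
count of o: 8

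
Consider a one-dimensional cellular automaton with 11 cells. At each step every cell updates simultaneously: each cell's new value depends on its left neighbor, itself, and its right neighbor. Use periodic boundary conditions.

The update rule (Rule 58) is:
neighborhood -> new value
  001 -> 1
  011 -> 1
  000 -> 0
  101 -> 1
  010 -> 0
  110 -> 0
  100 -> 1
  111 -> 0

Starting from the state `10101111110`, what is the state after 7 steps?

10101010110

01011000001
10110100010
01101010101
11010101010
10101010101
01010101011
10101010110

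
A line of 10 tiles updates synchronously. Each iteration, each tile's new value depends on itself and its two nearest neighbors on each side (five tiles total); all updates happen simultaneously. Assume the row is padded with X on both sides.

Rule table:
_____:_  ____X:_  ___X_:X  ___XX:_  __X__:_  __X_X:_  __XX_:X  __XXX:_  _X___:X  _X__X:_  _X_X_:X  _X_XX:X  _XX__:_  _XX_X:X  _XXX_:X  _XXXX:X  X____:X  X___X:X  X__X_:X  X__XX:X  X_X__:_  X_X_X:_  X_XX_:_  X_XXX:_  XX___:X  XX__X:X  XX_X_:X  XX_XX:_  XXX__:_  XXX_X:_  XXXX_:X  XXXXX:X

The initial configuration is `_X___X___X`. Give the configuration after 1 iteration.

X_XXX_XX__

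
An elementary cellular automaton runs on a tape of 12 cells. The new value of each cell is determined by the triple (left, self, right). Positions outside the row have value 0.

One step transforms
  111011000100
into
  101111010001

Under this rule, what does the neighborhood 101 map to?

1

At position 3 the neighborhood is 101; the next row has 1 there.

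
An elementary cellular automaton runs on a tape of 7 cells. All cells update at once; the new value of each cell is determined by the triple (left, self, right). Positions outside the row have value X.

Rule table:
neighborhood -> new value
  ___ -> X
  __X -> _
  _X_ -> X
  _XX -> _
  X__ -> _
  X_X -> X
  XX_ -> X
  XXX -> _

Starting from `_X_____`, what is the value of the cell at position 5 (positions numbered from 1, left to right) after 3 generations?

_

generation 1: XX_XXX_
generation 2: _XX__XX
generation 3: X_X____
position 5 holds _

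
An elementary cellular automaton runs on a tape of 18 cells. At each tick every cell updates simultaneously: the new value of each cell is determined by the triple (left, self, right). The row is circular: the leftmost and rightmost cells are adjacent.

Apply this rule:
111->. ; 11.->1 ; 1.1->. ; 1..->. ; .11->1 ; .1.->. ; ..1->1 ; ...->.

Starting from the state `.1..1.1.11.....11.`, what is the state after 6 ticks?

...111...11.1...1.

1..1....11....111.
..1....111...11.1.
.1....11.1..111...
1....111...11.1...
....11.1..111....1
...111...11.1...1.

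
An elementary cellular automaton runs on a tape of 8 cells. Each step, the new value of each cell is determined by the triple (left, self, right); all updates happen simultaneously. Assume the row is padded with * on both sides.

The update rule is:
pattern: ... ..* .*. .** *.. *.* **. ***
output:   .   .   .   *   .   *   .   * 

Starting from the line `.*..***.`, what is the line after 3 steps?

step 1: *...**.*
step 2: ....*.**
step 3: .....***

.....***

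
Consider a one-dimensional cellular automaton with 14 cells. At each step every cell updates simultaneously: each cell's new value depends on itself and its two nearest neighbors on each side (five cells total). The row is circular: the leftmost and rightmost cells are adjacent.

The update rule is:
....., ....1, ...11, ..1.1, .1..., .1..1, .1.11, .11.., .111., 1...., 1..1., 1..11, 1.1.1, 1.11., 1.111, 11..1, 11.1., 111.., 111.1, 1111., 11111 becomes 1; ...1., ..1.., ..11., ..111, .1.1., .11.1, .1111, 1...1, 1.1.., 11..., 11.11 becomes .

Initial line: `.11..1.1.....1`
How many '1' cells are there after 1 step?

11

111111..1111.1
count of 1: 11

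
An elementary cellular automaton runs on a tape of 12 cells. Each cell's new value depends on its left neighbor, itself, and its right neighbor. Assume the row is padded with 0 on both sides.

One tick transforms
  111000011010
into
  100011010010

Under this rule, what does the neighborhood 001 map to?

0

At position 6 the neighborhood is 001; the next row has 0 there.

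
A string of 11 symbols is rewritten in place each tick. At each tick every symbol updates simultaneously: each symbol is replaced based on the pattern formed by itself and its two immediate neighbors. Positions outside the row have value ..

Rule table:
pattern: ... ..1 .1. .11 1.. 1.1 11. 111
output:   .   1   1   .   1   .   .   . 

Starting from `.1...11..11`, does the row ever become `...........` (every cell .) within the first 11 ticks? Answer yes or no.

no

111.1..11..
....111..1.
...1...1111
..111.1....
.1....11...
111..1..1..
...1111111.
..1.......1
.111.....11
1...1...1..
11.111.111.
tick 11 is 11.111.111., still not uniform .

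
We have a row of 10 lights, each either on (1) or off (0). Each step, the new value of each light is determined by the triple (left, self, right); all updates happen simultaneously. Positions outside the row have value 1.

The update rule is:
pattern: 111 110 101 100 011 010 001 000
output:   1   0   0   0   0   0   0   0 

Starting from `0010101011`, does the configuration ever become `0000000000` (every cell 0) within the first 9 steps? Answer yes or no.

yes

step 1: 0000000001
step 2: 0000000000
all cells are 0 at step 2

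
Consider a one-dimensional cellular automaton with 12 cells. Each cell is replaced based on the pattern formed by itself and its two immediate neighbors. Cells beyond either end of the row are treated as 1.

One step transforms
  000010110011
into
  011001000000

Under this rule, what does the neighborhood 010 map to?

0

At position 4 the neighborhood is 010; the next row has 0 there.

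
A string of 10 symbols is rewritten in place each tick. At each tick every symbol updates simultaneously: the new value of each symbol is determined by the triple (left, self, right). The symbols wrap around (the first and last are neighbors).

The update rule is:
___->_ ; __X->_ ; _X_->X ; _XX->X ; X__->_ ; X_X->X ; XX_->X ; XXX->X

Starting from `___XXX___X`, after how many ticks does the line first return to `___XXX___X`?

1

___XXX___X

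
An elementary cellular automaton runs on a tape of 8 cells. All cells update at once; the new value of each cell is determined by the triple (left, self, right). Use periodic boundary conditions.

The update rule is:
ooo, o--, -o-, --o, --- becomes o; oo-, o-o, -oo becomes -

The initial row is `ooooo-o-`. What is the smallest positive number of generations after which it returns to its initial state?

-ooo--o-
o-o-oooo
--o--ooo
ooooo-o-

4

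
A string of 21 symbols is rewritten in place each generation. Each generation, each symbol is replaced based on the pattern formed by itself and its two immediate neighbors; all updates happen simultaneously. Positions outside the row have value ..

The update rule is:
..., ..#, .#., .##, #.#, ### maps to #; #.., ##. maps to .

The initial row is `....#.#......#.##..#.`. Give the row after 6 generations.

##.########..##..##..

generation 1: #######.########..##.
generation 2: ######.########..##..
generation 3: #####.########..##..#
generation 4: ####.########..##..##
generation 5: ###.########..##..##.
generation 6: ##.########..##..##..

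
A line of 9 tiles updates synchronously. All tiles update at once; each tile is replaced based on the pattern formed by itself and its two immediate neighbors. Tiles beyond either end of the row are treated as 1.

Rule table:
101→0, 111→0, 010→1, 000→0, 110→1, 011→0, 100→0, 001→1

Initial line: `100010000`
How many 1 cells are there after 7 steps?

100110001
101010010
101010110
101010010  (repeats step 2; period 2)
step 7: 101010110
count of 1: 5

5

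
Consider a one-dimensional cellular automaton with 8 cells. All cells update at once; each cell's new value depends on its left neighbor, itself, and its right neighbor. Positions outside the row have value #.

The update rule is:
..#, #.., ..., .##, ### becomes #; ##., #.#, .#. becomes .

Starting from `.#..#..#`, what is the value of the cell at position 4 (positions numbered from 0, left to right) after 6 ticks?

#

..##.###
###..###
##.#####
#..#####
.#######
.#######
position 4 holds #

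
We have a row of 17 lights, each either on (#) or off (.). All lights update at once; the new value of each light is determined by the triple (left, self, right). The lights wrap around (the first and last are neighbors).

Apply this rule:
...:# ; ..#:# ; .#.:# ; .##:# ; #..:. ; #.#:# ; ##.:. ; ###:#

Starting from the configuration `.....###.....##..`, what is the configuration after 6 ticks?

##..#####..######

#######..#####..#
######..#####..##
#####..#####..###
####..#####..####
###..#####..#####
##..#####..######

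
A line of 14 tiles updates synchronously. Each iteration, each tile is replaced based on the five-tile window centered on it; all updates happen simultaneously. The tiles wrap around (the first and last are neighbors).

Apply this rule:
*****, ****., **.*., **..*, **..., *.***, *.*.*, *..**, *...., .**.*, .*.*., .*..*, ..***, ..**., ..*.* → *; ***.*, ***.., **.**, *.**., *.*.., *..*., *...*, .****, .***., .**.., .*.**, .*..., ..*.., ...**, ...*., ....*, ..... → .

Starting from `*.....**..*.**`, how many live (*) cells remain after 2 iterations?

10

.**...*.*.*.*.
**.*..******.*
count of *: 10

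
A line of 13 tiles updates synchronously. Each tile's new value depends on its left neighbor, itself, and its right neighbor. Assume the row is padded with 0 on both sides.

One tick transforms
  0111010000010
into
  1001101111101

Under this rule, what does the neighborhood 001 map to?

At position 0 the neighborhood is 001; the next row has 1 there.

1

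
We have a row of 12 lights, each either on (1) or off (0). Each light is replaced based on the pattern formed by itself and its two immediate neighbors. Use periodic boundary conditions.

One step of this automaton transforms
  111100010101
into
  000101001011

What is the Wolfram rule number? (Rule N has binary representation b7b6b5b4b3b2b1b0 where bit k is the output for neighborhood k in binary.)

105

position 0: 111 → 0  (bit 7 = 0)
position 3: 110 → 1  (bit 6 = 1)
position 8: 101 → 1  (bit 5 = 1)
position 4: 100 → 0  (bit 4 = 0)
position 11: 011 → 1  (bit 3 = 1)
position 7: 010 → 0  (bit 2 = 0)
position 6: 001 → 0  (bit 1 = 0)
position 5: 000 → 1  (bit 0 = 1)
bits b7..b0 = 01101001 = 105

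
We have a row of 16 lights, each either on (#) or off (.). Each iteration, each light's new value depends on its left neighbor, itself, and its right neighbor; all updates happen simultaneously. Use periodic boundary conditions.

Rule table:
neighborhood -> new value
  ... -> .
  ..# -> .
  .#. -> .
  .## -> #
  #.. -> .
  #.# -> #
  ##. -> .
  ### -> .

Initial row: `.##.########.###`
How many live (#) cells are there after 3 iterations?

2

iteration 1: ##.##.......##..
iteration 2: #.##........#...
iteration 3: .##.............
count of #: 2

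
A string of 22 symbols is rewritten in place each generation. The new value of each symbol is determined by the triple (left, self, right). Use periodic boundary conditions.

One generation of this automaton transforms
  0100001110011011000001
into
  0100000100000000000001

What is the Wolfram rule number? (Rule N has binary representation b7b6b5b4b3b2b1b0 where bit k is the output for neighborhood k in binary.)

position 7: 111 → 1  (bit 7 = 1)
position 8: 110 → 0  (bit 6 = 0)
position 0: 101 → 0  (bit 5 = 0)
position 2: 100 → 0  (bit 4 = 0)
position 6: 011 → 0  (bit 3 = 0)
position 1: 010 → 1  (bit 2 = 1)
position 5: 001 → 0  (bit 1 = 0)
position 3: 000 → 0  (bit 0 = 0)
bits b7..b0 = 10000100 = 132

132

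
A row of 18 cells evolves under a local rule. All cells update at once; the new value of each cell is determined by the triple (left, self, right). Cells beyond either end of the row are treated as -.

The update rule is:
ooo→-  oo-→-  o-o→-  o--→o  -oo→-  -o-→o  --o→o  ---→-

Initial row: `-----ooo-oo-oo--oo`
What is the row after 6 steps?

----o---------oo--
---ooo-------o--o-
--o---o-----oooooo
-ooo-ooo---o------
o-------o-ooo-----
oo-----oo----o----

oo-----oo----o----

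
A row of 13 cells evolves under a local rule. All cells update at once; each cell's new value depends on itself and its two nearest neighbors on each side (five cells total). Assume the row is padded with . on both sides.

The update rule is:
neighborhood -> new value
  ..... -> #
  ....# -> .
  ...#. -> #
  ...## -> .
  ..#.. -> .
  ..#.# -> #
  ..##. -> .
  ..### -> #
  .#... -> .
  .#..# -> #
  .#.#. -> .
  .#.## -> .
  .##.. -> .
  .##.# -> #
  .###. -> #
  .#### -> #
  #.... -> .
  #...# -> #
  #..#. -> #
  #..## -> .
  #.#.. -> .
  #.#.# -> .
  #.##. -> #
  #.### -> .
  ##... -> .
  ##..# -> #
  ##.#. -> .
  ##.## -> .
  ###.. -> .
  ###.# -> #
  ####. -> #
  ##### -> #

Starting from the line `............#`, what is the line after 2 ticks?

##########...

##########.#.
##########...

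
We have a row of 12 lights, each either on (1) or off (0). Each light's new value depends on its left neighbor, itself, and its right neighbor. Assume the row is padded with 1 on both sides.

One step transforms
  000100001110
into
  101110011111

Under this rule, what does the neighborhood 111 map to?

At position 9 the neighborhood is 111; the next row has 1 there.

1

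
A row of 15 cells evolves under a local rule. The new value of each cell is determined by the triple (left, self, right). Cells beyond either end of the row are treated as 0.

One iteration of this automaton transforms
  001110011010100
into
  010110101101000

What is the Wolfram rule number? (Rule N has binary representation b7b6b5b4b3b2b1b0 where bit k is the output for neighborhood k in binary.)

226

position 3: 111 → 1  (bit 7 = 1)
position 4: 110 → 1  (bit 6 = 1)
position 9: 101 → 1  (bit 5 = 1)
position 5: 100 → 0  (bit 4 = 0)
position 2: 011 → 0  (bit 3 = 0)
position 10: 010 → 0  (bit 2 = 0)
position 1: 001 → 1  (bit 1 = 1)
position 0: 000 → 0  (bit 0 = 0)
bits b7..b0 = 11100010 = 226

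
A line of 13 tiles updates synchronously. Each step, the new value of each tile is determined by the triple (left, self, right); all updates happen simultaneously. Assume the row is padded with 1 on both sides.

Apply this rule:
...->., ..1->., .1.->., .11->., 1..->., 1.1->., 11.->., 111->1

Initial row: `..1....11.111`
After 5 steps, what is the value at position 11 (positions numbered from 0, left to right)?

step 1: ...........11
step 2: ............1
step 3: .............
step 4: .............  (fixed point — unchanged through step 5)
position 11 holds .

.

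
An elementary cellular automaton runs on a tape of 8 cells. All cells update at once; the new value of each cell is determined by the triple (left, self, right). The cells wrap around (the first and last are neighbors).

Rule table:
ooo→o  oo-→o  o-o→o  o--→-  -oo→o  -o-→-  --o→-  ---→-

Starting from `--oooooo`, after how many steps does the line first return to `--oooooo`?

step 1: --oooooo

1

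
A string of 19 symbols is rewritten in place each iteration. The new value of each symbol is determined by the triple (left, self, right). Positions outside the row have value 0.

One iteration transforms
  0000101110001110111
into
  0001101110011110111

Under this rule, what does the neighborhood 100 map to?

At position 9 the neighborhood is 100; the next row has 0 there.

0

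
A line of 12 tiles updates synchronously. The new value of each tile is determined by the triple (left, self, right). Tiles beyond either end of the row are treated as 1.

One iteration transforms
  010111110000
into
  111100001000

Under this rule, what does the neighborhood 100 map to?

At position 8 the neighborhood is 100; the next row has 1 there.

1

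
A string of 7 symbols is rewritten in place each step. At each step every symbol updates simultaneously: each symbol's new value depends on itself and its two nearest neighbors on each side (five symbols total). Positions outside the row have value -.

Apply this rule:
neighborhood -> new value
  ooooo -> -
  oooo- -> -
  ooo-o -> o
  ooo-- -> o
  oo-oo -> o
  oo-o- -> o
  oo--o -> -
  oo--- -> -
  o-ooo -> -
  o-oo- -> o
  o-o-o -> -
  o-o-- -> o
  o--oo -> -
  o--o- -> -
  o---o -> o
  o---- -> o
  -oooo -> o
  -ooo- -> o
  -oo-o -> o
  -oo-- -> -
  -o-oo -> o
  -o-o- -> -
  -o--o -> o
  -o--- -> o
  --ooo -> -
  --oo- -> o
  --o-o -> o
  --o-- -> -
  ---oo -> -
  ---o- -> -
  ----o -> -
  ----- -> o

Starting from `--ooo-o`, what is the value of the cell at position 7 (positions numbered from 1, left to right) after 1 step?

o

---oooo
position 7 holds o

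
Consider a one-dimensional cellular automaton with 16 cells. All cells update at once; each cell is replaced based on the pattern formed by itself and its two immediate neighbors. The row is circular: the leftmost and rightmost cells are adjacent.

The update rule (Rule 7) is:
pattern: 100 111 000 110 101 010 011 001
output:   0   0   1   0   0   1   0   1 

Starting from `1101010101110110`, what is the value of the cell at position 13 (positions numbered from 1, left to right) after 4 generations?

0001010100000000
1111010101111111
0000010100000000
1111110101111111
position 13 holds 1

1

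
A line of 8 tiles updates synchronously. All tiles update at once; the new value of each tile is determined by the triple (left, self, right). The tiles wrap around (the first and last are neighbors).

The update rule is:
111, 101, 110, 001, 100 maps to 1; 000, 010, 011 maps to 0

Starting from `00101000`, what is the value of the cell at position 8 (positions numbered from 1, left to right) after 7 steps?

01010100
10101010
01010101
10101010  (repeats step 2; period 2)
step 7: 01010101
position 8 holds 1

1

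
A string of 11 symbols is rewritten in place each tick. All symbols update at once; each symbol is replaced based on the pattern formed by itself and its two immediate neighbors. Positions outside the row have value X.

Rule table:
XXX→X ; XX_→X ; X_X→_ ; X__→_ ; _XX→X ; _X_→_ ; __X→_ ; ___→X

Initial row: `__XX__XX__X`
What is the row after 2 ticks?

__XX__XX__X

tick 1: __XX__XX__X  (fixed point — unchanged through tick 2)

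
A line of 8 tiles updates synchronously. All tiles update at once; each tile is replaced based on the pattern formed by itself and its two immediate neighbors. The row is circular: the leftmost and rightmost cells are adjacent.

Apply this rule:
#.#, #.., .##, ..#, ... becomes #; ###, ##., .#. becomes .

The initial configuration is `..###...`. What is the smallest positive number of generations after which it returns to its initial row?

16

generation 1: ###..###
generation 2: ...###..
generation 3: ####..##
generation 4: ....###.
generation 5: #####..#
generation 6: .....###
generation 7: ######..
generation 8: #.....##
generation 9: .######.
generation 10: ##.....#
generation 11: ..######
generation 12: ###.....
generation 13: #..#####
generation 14: .###....
generation 15: ##..####
generation 16: ..###...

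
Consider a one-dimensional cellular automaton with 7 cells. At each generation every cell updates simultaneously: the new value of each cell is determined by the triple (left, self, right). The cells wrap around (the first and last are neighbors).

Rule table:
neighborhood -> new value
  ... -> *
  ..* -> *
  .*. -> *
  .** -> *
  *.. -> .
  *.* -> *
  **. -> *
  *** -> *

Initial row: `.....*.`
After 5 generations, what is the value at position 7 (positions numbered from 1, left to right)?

*

generation 1: ******.
generation 2: *******
generation 3: *******  (fixed point — unchanged through generation 5)
position 7 holds *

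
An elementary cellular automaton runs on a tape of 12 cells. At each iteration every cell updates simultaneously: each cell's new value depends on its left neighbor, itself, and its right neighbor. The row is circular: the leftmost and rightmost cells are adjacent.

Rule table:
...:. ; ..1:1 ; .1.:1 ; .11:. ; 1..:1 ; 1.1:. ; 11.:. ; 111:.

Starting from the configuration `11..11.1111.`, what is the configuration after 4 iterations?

......1....1

..11........
.1..1.......
111111......
......1....1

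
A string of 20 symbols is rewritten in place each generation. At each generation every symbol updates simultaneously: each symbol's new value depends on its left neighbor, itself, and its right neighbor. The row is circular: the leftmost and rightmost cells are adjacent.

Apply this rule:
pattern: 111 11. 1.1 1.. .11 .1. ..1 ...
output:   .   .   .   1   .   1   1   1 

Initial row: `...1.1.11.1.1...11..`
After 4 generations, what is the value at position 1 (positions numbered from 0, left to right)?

.

1111.1....1.1111..11
.....111111.....11..
11111......11111..11
.....111111.....11..
position 1 holds .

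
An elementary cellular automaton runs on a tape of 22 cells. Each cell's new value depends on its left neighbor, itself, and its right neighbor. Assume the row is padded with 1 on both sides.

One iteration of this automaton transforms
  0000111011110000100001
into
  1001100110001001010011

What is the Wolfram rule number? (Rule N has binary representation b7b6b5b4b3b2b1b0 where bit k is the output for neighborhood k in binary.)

position 5: 111 → 0  (bit 7 = 0)
position 6: 110 → 0  (bit 6 = 0)
position 7: 101 → 1  (bit 5 = 1)
position 0: 100 → 1  (bit 4 = 1)
position 4: 011 → 1  (bit 3 = 1)
position 16: 010 → 0  (bit 2 = 0)
position 3: 001 → 1  (bit 1 = 1)
position 1: 000 → 0  (bit 0 = 0)
bits b7..b0 = 00111010 = 58

58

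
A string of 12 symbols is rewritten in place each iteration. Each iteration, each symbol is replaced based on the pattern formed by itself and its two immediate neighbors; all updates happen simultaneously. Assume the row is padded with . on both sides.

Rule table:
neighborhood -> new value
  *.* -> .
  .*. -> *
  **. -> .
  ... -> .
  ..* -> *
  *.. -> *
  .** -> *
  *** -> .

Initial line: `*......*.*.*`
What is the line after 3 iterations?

**....**.*.*
*.*..**..*.*
*.****.***.*

*.****.***.*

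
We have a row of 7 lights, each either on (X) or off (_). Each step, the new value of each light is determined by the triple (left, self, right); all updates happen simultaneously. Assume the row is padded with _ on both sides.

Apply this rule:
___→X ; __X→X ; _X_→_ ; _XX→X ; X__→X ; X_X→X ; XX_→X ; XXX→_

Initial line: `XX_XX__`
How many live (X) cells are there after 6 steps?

2

step 1: XXXXXXX
step 2: X_____X
step 3: _XXXXX_
step 4: XX___XX
step 5: XXXXXXX  (repeats step 1; period 4)
step 6: X_____X
count of X: 2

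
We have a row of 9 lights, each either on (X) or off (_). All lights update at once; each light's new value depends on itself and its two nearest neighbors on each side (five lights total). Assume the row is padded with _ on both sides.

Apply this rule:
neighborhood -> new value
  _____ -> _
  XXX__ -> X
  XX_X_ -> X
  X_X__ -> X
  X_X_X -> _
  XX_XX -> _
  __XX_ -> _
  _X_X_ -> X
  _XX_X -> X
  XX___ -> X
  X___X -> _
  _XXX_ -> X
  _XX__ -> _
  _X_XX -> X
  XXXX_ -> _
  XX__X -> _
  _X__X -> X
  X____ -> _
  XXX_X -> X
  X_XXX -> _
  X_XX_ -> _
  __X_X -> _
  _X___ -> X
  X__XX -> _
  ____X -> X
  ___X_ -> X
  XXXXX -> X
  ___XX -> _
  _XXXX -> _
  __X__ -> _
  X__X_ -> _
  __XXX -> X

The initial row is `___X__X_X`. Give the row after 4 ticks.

_XXX___X_

tick 1: _XX_X__XX
tick 2: __XXXX___
tick 3: X_X__XX__
tick 4: _XXX___X_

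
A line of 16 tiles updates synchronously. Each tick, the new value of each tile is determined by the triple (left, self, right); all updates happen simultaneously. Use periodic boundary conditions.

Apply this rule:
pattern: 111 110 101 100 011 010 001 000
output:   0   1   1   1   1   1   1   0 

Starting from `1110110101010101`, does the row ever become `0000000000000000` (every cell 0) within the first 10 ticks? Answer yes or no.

0011111111111111
1110000000000001
0011000000000011
1111100000000111
0000110000001100
0001111000011110
0011001100110011
1111111111111111
0000000000000000
all cells are 0 at tick 9

yes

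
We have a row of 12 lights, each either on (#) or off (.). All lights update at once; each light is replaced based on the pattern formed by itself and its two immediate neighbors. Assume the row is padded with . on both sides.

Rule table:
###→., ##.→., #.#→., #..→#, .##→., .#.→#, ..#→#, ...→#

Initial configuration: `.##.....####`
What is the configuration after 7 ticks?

...#####....

#..#####....
###.....####
...#####....
###.....####  (repeats tick 2; period 2)
tick 7: ...#####....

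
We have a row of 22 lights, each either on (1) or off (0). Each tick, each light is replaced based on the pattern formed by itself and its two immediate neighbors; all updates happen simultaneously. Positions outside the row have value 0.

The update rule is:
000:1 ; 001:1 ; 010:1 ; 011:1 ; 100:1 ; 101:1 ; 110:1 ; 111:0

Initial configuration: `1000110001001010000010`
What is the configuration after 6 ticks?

1000000000000000000001

1111111111111111111111
1000000000000000000001
1111111111111111111111  (repeats tick 1; period 2)
tick 6: 1000000000000000000001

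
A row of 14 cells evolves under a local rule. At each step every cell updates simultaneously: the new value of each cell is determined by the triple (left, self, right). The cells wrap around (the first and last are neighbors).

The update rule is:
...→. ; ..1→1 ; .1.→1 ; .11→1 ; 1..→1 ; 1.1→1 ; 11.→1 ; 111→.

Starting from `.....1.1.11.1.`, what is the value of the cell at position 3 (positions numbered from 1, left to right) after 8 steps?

.

step 1: ....1111111111
step 2: 1..11........1
step 3: 111111......11
step 4: .....11....11.
step 5: ....1111..1111
step 6: 1..11..1111..1
step 7: 11111111..1111
step 8: .......1111...
position 3 holds .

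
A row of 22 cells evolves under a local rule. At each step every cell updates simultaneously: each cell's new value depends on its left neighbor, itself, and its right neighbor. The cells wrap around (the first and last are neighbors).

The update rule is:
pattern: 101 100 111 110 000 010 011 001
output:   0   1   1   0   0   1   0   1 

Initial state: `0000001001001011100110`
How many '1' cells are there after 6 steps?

0000011111111001011001
1000101111110111000111
0101100111100010101011
0100011011010110101000
1110100000010000101100
0100110000111001100011
count of 1: 10

10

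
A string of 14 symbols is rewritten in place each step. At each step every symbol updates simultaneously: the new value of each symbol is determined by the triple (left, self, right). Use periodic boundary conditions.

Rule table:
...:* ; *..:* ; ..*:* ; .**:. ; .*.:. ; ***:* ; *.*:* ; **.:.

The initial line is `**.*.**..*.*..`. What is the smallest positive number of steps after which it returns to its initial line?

2

..*.*..**.*.**
**.*.**..*.*..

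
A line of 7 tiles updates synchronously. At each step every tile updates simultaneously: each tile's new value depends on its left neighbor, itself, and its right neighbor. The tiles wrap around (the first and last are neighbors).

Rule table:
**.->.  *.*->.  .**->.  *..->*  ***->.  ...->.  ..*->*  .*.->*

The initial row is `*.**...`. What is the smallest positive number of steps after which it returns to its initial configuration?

7

*...*.*
.*.**..
**...*.
..*.**.
.**...*
...*.**
*.**...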